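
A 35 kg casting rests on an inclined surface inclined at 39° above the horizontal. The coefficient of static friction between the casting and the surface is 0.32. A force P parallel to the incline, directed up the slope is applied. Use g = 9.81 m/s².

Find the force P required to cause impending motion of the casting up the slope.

At impending motion up the slope, friction acts down-slope at its limit: f = μ_s N.
P is parallel to the surface, so N = m g cos θ = 267 N.
Along the incline: P = m g sin θ + μ_s N = 216 + 0.32×267 = 301 N.

P ≈ 301 N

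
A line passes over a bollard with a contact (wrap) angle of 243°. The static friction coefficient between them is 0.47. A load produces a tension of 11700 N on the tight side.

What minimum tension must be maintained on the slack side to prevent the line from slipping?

T_min ≈ 1590 N

Capstan equation at impending slip: T_tight/T_slack = e^{μβ}.
β = 243° = 4.241 rad; e^{μβ} = e^{0.47×4.241} = 7.34.
T_slack = T_tight / e^{μβ} = 11700 / 7.34 = 1590 N.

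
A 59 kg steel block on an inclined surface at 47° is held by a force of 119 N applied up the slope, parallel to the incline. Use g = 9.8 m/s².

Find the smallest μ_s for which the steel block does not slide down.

N = m g cos θ = 394.3 N.
Friction must make up the shortfall along the incline: f = m g sin θ − P = 422.9 − 119 = 303.9 N.
At the threshold f = μ_s N, so μ_s,min = 303.9/394.3 = 0.771.

μ_s,min ≈ 0.771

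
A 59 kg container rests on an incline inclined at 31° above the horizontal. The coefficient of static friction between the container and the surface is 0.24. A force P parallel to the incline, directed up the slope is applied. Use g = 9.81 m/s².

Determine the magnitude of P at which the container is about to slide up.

P ≈ 417 N

At impending motion up the slope, friction acts down-slope at its limit: f = μ_s N.
P is parallel to the surface, so N = m g cos θ = 496 N.
Along the incline: P = m g sin θ + μ_s N = 298 + 0.24×496 = 417 N.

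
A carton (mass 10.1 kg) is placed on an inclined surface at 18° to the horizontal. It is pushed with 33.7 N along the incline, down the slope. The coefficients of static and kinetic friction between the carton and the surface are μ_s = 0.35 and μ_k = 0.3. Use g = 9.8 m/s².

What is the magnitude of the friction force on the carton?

Perpendicular to the surface, N = m g cos θ = 10.1·9.8·cos 18° = 94.14 N.
The friction needed for equilibrium is m g sin θ + P = 30.59 + 33.7 = 64.29 N, measured positive up-slope.
Maximum static friction available: μ_s N = 0.35 × 94.14 = 32.95 N.
|64.29| exceeds 32.95 N, so the carton slips down-slope; friction is kinetic, f = μ_k N = 0.3×94.14 = 28.2 N.

f ≈ 28.2 N (up the incline)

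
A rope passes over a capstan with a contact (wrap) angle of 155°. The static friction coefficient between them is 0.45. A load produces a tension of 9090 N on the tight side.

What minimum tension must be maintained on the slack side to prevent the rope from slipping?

Capstan equation at impending slip: T_tight/T_slack = e^{μβ}.
β = 155° = 2.705 rad; e^{μβ} = e^{0.45×2.705} = 3.378.
T_slack = T_tight / e^{μβ} = 9090 / 3.378 = 2690 N.

T_min ≈ 2690 N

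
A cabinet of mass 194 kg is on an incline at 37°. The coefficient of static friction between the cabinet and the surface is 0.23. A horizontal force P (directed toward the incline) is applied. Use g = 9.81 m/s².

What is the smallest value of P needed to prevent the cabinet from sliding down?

P_min ≈ 849 N

The cabinet tends to slide down (tan θ > μ_s), so at the point of impending slip friction acts up-slope at its limit: f = μ_s N.
Perpendicular to the incline: N = m g cos θ + P sin θ.
Along the incline: P cos θ + μ_s N = m g sin θ, i.e. P cos θ + μ_s (m g cos θ + P sin θ) = m g sin θ.
Solving, P (cos θ + μ_s sin θ) = m g (sin θ − μ_s cos θ), so P = 1900×0.4181/0.9371 = 849 N.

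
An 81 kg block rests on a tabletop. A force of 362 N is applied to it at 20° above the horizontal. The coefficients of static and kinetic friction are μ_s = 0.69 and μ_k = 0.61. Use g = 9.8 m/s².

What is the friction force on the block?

Vertical equilibrium gives N = m g − P sin α = 670 N.
For equilibrium, f = P cos α = 362×cos 20° = 340.2 N.
μ_s N = 0.69 × 670 = 462.3 N.
Since 340.2 N does not exceed the limit, the block stays at rest and f = 340 N.

f ≈ 340 N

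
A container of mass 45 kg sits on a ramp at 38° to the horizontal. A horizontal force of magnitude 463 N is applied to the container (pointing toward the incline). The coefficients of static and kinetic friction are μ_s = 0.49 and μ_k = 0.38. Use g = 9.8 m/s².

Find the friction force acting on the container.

f ≈ 93.3 N (down the incline)

The horizontal push has a component P sin θ into the surface, so N = m g cos θ + P sin θ = 347.5 + 285.1 = 632.6 N.
Parallel to the incline: P cos θ − m g sin θ = 364.8 − 271.5 = 93.34 N; the friction needed to balance this is 93.34 N acting down the slope.
The limit of static friction is μ_s N = 310 N.
Since 93.34 N is within the 310 N limit, the container stays put and friction is exactly 93.3 N.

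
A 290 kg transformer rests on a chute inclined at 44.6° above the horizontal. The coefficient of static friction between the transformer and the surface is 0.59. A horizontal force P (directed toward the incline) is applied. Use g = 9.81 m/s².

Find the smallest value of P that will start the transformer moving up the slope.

P ≈ 10700 N

At impending motion up the slope, friction acts down-slope at its limit: f = μ_s N.
Perpendicular to the incline: N = m g cos θ + P sin θ.
Along the incline: P cos θ = m g sin θ + μ_s N = m g sin θ + μ_s (m g cos θ + P sin θ).
Solving, P (cos θ − μ_s sin θ) = m g (sin θ + μ_s cos θ), so P = 290×9.81×(sin 44.6° + 0.59 cos 44.6°)/(cos 44.6° − 0.59 sin 44.6°) = 2840×1.122/0.2978 = 10700 N.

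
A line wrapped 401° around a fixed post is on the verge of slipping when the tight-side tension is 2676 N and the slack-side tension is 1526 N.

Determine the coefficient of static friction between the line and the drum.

μ ≈ 0.0803

T₂/T₁ = e^{μβ} → μ = ln(T₂/T₁)/β.
β = 401° = 6.999 rad.
μ = ln(2676/1526)/6.999 = ln(1.754)/6.999 = 0.0803.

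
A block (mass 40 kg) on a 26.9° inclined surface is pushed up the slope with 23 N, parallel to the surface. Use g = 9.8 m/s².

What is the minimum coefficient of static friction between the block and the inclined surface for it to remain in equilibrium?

μ_s,min ≈ 0.442

N = m g cos θ = 349.6 N.
Friction must make up the shortfall along the incline: f = m g sin θ − P = 177.4 − 23 = 154.4 N.
At the threshold f = μ_s N, so μ_s,min = 154.4/349.6 = 0.442.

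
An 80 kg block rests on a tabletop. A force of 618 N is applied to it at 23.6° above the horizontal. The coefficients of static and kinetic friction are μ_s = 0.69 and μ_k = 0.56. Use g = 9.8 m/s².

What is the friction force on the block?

f ≈ 300 N

Vertical equilibrium gives N = m g − P sin α = 536.6 N.
Horizontally, friction must balance P cos α = 566.3 N.
μ_s N = 0.69 × 536.6 = 370.2 N.
The required friction exceeds μ_s N, so the block moves and f = μ_k N = 300 N.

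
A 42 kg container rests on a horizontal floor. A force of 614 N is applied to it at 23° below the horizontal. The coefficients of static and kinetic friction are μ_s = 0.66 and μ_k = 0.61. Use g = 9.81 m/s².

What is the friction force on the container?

Vertical equilibrium gives N = m g + P sin α = 651.9 N.
For equilibrium, f = P cos α = 614×cos 23° = 565.2 N.
The static-friction limit is μ_s N = 430.3 N.
565.2 > 430.3 N → the container slides; f = μ_k N = 0.61×651.9 = 398 N.

f ≈ 398 N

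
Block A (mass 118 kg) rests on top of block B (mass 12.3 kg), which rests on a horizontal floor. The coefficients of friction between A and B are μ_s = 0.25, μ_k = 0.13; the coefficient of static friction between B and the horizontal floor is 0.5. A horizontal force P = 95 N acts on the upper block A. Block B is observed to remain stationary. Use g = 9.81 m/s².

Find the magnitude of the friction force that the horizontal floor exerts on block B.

Normal force at the A–B interface: N₁ = m_A g = 1158 N.
So the A–B interface can sustain at most μ_s N₁ = 289.4 N of static friction.
P = 95 N is within that limit, so A and B move together (both at rest); the A–B friction is simply f₁ = P = 95 N.
B experiences an equal 95 N forward from A (third law). B is in equilibrium, so the floor supplies f₂ = 95 N of static friction (limit μ_s(m_A+m_B)g = 639.1 N, not exceeded).

f ≈ 95 N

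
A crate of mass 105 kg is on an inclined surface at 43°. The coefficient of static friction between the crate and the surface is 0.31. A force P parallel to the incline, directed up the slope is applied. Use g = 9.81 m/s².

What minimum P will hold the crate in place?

The crate tends to slide down (tan θ > μ_s), so at the point of impending slip friction acts up-slope at its limit: f = μ_s N.
P is parallel to the surface, so N = m g cos θ = 753 N.
Along the incline: P + μ_s N = m g sin θ, so P = 702 − 0.31×753 = 469 N.

P_min ≈ 469 N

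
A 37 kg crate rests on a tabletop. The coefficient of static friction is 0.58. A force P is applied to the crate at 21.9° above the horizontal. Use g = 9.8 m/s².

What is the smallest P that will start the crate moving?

N = m g − P sin α (the pull lifts the crate).
At impending slip, P cos α = μ_s N = μ_s (m g − P sin α).
Solving: P (cos α + μ_s sin α) = μ_s m g → P = 0.58×363/(cos 21.9° + 0.58 sin 21.9°) = 210/1.144 = 184 N.

P ≈ 184 N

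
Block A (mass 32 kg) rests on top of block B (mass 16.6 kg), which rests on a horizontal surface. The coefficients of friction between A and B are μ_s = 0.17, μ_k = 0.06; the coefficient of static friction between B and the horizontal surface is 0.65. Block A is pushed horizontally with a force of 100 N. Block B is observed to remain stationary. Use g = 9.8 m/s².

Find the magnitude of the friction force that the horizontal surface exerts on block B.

f ≈ 18.8 N

The normal force B exerts on A is simply A's weight, N₁ = 313.6 N.
Maximum static friction on A from B: μ_s N₁ = 0.17×313.6 = 53.31 N.
P = 100 N exceeds that limit, so A slips over B and the interface friction becomes kinetic: f₁ = μ_k N₁ = 0.06×313.6 = 18.8 N.
By Newton's third law B feels 18.8 N forward from A. With B stationary, the floor's static friction on B balances it: f₂ = 18.8 N (well within μ_s(m_A+m_B)g = 309.6 N).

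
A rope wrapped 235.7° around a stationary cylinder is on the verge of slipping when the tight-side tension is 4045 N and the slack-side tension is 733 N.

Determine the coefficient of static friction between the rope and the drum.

μ ≈ 0.415

T₂/T₁ = e^{μβ} → μ = ln(T₂/T₁)/β.
β = 235.7° = 4.114 rad.
μ = ln(4045/733)/4.114 = ln(5.518)/4.114 = 0.415.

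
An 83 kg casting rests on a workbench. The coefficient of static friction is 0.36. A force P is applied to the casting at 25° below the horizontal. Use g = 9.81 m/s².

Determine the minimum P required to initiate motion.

P ≈ 389 N

N = m g + P sin α (the push presses the casting into the workbench).
At impending slip, P cos α = μ_s N = μ_s (m g + P sin α).
Solving: P (cos α − μ_s sin α) = μ_s m g → P = 0.36×814/(cos 25° − 0.36 sin 25°) = 293/0.7542 = 389 N.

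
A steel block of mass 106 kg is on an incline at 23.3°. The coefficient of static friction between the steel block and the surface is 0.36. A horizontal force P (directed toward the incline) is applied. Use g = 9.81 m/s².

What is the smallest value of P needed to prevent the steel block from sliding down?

P_min ≈ 63.6 N

The steel block tends to slide down (tan θ > μ_s), so at the point of impending slip friction acts up-slope at its limit: f = μ_s N.
Perpendicular to the incline: N = m g cos θ + P sin θ.
Along the incline: P cos θ + μ_s N = m g sin θ, i.e. P cos θ + μ_s (m g cos θ + P sin θ) = m g sin θ.
Solving, P (cos θ + μ_s sin θ) = m g (sin θ − μ_s cos θ), so P = 1040×0.0649/1.061 = 63.6 N.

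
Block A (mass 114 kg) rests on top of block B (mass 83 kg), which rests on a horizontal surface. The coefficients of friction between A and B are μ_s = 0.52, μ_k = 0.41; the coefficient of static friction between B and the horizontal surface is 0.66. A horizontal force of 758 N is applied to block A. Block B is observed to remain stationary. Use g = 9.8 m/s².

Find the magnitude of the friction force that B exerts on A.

f ≈ 458 N

Normal force at the A–B interface: N₁ = m_A g = 1117 N.
So the A–B interface can sustain at most μ_s N₁ = 580.9 N of static friction.
Since P = 758 N > 580.9 N, A slides on B; the A–B friction is kinetic: f₁ = μ_k N₁ = 0.41×1117 = 458 N.
By Newton's third law B feels 458 N forward from A. With B stationary, the floor's static friction on B balances it: f₂ = 458 N (well within μ_s(m_A+m_B)g = 1274 N).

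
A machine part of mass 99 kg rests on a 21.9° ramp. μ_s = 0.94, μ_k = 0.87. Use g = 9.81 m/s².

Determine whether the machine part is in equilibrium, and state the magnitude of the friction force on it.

f ≈ 362 N

N = m g cos θ = 901 N.
Down-slope weight component: m g sin θ = 362 N.
μ_s N = 847 N.
362 ≤ 847 N, so it stays put; friction = 362 N.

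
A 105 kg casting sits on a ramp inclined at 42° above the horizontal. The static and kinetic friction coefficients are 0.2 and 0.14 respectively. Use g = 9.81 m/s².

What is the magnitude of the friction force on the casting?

f ≈ 107 N (up the incline)

The normal reaction is N = m g cos θ = 765.5 N.
Along the slope the weight component is m g sin θ = 689.2 N; friction must supply exactly this, acting up-slope.
Maximum static friction available: μ_s N = 0.2 × 765.5 = 153.1 N.
|689.2| exceeds 153.1 N, so the casting slips down-slope; friction is kinetic, f = μ_k N = 0.14×765.5 = 107 N.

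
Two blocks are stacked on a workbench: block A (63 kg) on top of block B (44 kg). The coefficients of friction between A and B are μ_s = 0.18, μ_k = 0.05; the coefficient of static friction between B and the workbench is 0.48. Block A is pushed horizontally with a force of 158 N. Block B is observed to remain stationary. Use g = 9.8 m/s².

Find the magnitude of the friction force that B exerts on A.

f ≈ 30.9 N

Between the blocks, N₁ = m_A g = 617.4 N.
So the A–B interface can sustain at most μ_s N₁ = 111.1 N of static friction.
Since P = 158 N > 111.1 N, A slides on B; the A–B friction is kinetic: f₁ = μ_k N₁ = 0.05×617.4 = 30.9 N.
By Newton's third law B feels 30.9 N forward from A. With B stationary, the floor's static friction on B balances it: f₂ = 30.9 N (well within μ_s(m_A+m_B)g = 503.3 N).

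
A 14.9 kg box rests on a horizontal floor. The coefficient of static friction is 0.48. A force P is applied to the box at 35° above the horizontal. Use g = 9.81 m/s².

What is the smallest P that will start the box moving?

P ≈ 64.1 N

N = m g − P sin α (the pull lifts the box).
At impending slip, P cos α = μ_s N = μ_s (m g − P sin α).
Solving: P (cos α + μ_s sin α) = μ_s m g → P = 0.48×146/(cos 35° + 0.48 sin 35°) = 70.2/1.094 = 64.1 N.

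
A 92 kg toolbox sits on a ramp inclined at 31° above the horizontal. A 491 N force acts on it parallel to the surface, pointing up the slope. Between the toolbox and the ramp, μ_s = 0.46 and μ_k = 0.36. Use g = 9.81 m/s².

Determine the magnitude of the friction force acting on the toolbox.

f ≈ 26.2 N (down the incline)

Normal force: N = m g cos θ = 92 × 9.81 × cos 31° = 773.6 N.
For equilibrium along the incline the friction force must supply f = m g sin θ − P = 464.8 − 491 = -26.17 N (positive meaning up-slope).
Maximum static friction available: μ_s N = 0.46 × 773.6 = 355.9 N.
Since |-26.17| ≤ 355.9 N, no slip — friction simply equals what equilibrium demands.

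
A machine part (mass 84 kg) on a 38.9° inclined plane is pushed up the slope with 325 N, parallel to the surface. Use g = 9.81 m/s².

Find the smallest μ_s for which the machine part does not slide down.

N = m g cos θ = 641.3 N.
Friction must make up the shortfall along the incline: f = m g sin θ − P = 517.5 − 325 = 192.5 N.
At the threshold f = μ_s N, so μ_s,min = 192.5/641.3 = 0.3.

μ_s,min ≈ 0.3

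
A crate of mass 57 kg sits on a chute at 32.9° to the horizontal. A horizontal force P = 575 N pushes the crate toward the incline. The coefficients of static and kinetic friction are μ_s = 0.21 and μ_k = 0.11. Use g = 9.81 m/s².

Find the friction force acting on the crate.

f ≈ 86 N (down the incline)

Resolve perpendicular to the incline: N = m g cos θ + P sin θ = 57×9.81×cos 32.9° + 575×sin 32.9° = 781.8 N.
Along the incline, the net driving force (taking up-slope positive) is P cos θ − m g sin θ = 482.8 − 303.7 = 179.1 N, so equilibrium requires friction f = -179.1 N (down-slope).
The limit of static friction is μ_s N = 164.2 N.
|f_req| = 179.1 > 164.2 N → the crate slides up the incline; f = μ_k N = 0.11 × 781.8 = 86 N.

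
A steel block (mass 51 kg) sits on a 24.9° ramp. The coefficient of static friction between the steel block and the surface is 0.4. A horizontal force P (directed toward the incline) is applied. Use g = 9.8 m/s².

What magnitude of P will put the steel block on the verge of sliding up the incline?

P ≈ 530 N

At impending motion up the slope, friction acts down-slope at its limit: f = μ_s N.
Perpendicular to the incline: N = m g cos θ + P sin θ.
Along the incline: P cos θ = m g sin θ + μ_s N = m g sin θ + μ_s (m g cos θ + P sin θ).
Solving, P (cos θ − μ_s sin θ) = m g (sin θ + μ_s cos θ), so P = 51×9.8×(sin 24.9° + 0.4 cos 24.9°)/(cos 24.9° − 0.4 sin 24.9°) = 500×0.7839/0.7386 = 530 N.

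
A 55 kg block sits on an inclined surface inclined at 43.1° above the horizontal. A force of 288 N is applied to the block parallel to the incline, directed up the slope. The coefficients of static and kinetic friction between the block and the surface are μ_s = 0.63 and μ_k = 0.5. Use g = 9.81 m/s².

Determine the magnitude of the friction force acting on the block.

f ≈ 80.7 N (up the incline)

Normal force: N = m g cos θ = 55 × 9.81 × cos 43.1° = 394 N.
For equilibrium along the incline the friction force must supply f = m g sin θ − P = 368.7 − 288 = 80.66 N (positive meaning up-slope).
Maximum static friction available: μ_s N = 0.63 × 394 = 248.2 N.
Since |80.66| ≤ 248.2 N, no slip — friction simply equals what equilibrium demands.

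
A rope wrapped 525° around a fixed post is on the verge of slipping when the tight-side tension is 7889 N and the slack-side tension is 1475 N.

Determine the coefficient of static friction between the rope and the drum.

T₂/T₁ = e^{μβ} → μ = ln(T₂/T₁)/β.
β = 525° = 9.163 rad.
μ = ln(7889/1475)/9.163 = ln(5.348)/9.163 = 0.183.

μ ≈ 0.183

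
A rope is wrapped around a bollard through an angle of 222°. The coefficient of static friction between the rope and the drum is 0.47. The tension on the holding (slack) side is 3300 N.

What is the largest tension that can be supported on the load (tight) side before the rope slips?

T_max ≈ 20400 N

At impending slip the capstan equation gives T₂/T₁ = e^{μβ} with β in radians.
β = 222° × π/180 = 3.875 rad.
e^{μβ} = e^{0.47×3.875} = 6.179.
T₂ = T₁ · e^{μβ} = 3300 × 6.179 = 20400 N.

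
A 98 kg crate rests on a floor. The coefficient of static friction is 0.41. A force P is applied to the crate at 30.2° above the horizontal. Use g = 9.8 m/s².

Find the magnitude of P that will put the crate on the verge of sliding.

N = m g − P sin α (the pull lifts the crate).
At impending slip, P cos α = μ_s N = μ_s (m g − P sin α).
Solving: P (cos α + μ_s sin α) = μ_s m g → P = 0.41×960/(cos 30.2° + 0.41 sin 30.2°) = 394/1.071 = 368 N.

P ≈ 368 N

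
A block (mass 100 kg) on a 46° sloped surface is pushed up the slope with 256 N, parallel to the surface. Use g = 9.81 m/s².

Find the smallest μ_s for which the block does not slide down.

N = m g cos θ = 681.5 N.
Friction must make up the shortfall along the incline: f = m g sin θ − P = 705.7 − 256 = 449.7 N.
At the threshold f = μ_s N, so μ_s,min = 449.7/681.5 = 0.66.

μ_s,min ≈ 0.66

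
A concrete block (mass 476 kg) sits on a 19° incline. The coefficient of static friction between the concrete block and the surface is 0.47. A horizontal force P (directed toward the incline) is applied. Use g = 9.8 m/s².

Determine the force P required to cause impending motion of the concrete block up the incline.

P ≈ 4530 N

At impending motion up the slope, friction acts down-slope at its limit: f = μ_s N.
Perpendicular to the incline: N = m g cos θ + P sin θ.
Along the incline: P cos θ = m g sin θ + μ_s N = m g sin θ + μ_s (m g cos θ + P sin θ).
Solving, P (cos θ − μ_s sin θ) = m g (sin θ + μ_s cos θ), so P = 476×9.8×(sin 19° + 0.47 cos 19°)/(cos 19° − 0.47 sin 19°) = 4660×0.77/0.7925 = 4530 N.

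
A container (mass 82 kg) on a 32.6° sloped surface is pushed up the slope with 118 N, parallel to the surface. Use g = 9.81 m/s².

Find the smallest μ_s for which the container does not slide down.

N = m g cos θ = 677.7 N.
Friction must make up the shortfall along the incline: f = m g sin θ − P = 433.4 − 118 = 315.4 N.
At the threshold f = μ_s N, so μ_s,min = 315.4/677.7 = 0.465.

μ_s,min ≈ 0.465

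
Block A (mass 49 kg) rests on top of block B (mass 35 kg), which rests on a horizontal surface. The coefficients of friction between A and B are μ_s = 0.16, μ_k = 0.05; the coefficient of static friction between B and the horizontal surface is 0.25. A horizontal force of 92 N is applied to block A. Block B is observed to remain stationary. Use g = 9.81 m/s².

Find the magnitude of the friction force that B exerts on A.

f ≈ 24 N

The normal force B exerts on A is simply A's weight, N₁ = 480.7 N.
So the A–B interface can sustain at most μ_s N₁ = 76.91 N of static friction.
Since P = 92 N > 76.91 N, A slides on B; the A–B friction is kinetic: f₁ = μ_k N₁ = 0.05×480.7 = 24 N.
B experiences an equal 24 N forward from A (third law). B is in equilibrium, so the floor supplies f₂ = 24 N of static friction (limit μ_s(m_A+m_B)g = 206 N, not exceeded).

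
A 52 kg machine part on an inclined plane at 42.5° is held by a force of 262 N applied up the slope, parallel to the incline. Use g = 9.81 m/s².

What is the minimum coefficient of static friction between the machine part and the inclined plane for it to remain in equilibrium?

N = m g cos θ = 376.1 N.
Friction must make up the shortfall along the incline: f = m g sin θ − P = 344.6 − 262 = 82.63 N.
At the threshold f = μ_s N, so μ_s,min = 82.63/376.1 = 0.22.

μ_s,min ≈ 0.22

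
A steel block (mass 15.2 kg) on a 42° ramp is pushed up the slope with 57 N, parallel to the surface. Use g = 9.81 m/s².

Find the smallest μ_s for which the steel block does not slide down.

N = m g cos θ = 110.8 N.
Friction must make up the shortfall along the incline: f = m g sin θ − P = 99.78 − 57 = 42.78 N.
At the threshold f = μ_s N, so μ_s,min = 42.78/110.8 = 0.386.

μ_s,min ≈ 0.386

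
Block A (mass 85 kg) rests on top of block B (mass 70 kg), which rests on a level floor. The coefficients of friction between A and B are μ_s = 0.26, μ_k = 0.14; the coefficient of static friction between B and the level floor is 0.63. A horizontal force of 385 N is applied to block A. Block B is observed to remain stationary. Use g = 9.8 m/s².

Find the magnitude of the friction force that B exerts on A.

The normal force B exerts on A is simply A's weight, N₁ = 833 N.
Maximum static friction on A from B: μ_s N₁ = 0.26×833 = 216.6 N.
Since P = 385 N > 216.6 N, A slides on B; the A–B friction is kinetic: f₁ = μ_k N₁ = 0.14×833 = 117 N.
B experiences an equal 117 N forward from A (third law). B is in equilibrium, so the floor supplies f₂ = 117 N of static friction (limit μ_s(m_A+m_B)g = 957 N, not exceeded).

f ≈ 117 N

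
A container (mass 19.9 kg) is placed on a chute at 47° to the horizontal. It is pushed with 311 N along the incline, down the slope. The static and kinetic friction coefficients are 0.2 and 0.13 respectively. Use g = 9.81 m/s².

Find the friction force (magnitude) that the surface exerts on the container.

f ≈ 17.3 N (up the incline)

The normal reaction is N = m g cos θ = 133.1 N.
For equilibrium along the incline the friction force must supply f = m g sin θ + P = 142.8 + 311 = 453.8 N (positive meaning up-slope).
The static-friction ceiling is μ_s N = 0.2 × 133.1 = 26.63 N.
Since |453.8| > 26.63 N, static friction cannot hold it; the container slides down the incline and kinetic friction applies: f = μ_k N = 0.13 × 133.1 = 17.3 N.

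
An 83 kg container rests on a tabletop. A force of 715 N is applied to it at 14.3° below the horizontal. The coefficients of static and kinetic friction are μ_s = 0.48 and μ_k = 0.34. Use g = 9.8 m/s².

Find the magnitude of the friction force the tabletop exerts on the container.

f ≈ 337 N

The vertical component of P adds to the normal force: N = m g + P sin α = 813.4 + 176.6 = 990 N.
For equilibrium, f = P cos α = 715×cos 14.3° = 692.8 N.
The static-friction limit is μ_s N = 475.2 N.
692.8 > 475.2 N → the container slides; f = μ_k N = 0.34×990 = 337 N.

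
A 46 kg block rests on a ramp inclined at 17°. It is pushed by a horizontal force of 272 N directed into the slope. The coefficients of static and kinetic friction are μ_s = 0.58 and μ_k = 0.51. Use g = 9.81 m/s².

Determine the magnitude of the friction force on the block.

Resolve perpendicular to the incline: N = m g cos θ + P sin θ = 46×9.81×cos 17° + 272×sin 17° = 511.1 N.
Parallel to the incline: P cos θ − m g sin θ = 260.1 − 131.9 = 128.2 N; the friction needed to balance this is 128.2 N acting down the slope.
Maximum static friction: μ_s N = 0.58 × 511.1 = 296.4 N.
Since 128.2 N is within the 296.4 N limit, the block stays put and friction is exactly 128 N.

f ≈ 128 N (down the incline)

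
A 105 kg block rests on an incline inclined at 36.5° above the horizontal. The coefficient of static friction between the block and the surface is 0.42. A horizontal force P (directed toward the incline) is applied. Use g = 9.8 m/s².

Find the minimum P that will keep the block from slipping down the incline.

P_min ≈ 251 N

The block tends to slide down (tan θ > μ_s), so at the point of impending slip friction acts up-slope at its limit: f = μ_s N.
Perpendicular to the incline: N = m g cos θ + P sin θ.
Along the incline: P cos θ + μ_s N = m g sin θ, i.e. P cos θ + μ_s (m g cos θ + P sin θ) = m g sin θ.
Solving, P (cos θ + μ_s sin θ) = m g (sin θ − μ_s cos θ), so P = 1030×0.2572/1.054 = 251 N.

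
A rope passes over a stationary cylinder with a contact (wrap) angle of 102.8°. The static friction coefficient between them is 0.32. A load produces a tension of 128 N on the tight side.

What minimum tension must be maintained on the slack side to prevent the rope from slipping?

Capstan equation at impending slip: T_tight/T_slack = e^{μβ}.
β = 102.8° = 1.794 rad; e^{μβ} = e^{0.32×1.794} = 1.776.
T_slack = T_tight / e^{μβ} = 128 / 1.776 = 72.1 N.

T_min ≈ 72.1 N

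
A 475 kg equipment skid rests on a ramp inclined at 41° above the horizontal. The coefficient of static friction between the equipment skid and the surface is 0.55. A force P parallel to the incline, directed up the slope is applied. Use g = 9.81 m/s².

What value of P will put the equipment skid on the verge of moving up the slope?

At impending motion up the slope, friction acts down-slope at its limit: f = μ_s N.
P is parallel to the surface, so N = m g cos θ = 3520 N.
Along the incline: P = m g sin θ + μ_s N = 3060 + 0.55×3520 = 4990 N.

P ≈ 4990 N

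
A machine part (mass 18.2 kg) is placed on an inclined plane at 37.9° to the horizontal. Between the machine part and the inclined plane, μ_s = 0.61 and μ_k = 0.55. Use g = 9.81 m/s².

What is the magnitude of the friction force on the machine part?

f ≈ 77.5 N (up the incline)

The normal reaction is N = m g cos θ = 140.9 N.
For equilibrium along the incline, friction must balance the weight component: f = m g sin θ = 109.7 N up the slope.
Maximum static friction available: μ_s N = 0.61 × 140.9 = 85.94 N.
|109.7| exceeds 85.94 N, so the machine part slips down-slope; friction is kinetic, f = μ_k N = 0.55×140.9 = 77.5 N.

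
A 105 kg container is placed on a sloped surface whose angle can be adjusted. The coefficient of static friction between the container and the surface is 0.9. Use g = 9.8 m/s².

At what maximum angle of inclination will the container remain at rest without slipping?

At the slip threshold, m g sin θ = μ_s · m g cos θ, so tan θ = μ_s.
θ_max = arctan(0.9) = 42°.

θ_max ≈ 42°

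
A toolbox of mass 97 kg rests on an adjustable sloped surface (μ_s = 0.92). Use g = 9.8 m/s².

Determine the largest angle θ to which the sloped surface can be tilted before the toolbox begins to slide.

θ_max ≈ 42.6°

At the slip threshold, m g sin θ = μ_s · m g cos θ, so tan θ = μ_s.
θ_max = arctan(0.92) = 42.6°.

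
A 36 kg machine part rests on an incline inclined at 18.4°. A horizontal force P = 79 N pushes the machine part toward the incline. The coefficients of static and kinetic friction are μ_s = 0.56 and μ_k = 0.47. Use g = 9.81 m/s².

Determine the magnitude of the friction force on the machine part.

Normal direction: N = m g cos θ + P sin θ = 360 N.
Along the incline, the net driving force (taking up-slope positive) is P cos θ − m g sin θ = 74.96 − 111.5 = -36.51 N, so equilibrium requires friction f = 36.51 N (up-slope).
The limit of static friction is μ_s N = 201.6 N.
Since 36.51 N is within the 201.6 N limit, the machine part stays put and friction is exactly 36.5 N.

f ≈ 36.5 N (up the incline)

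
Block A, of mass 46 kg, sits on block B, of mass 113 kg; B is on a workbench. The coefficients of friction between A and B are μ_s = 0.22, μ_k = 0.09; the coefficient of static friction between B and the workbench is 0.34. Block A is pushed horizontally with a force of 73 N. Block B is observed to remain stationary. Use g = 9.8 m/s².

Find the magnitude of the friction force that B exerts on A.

f ≈ 73 N

Normal force at the A–B interface: N₁ = m_A g = 450.8 N.
Maximum static friction on A from B: μ_s N₁ = 0.22×450.8 = 99.18 N.
Since P = 73 N ≤ 99.18 N, A does not slip on B; friction on A equals P = 73 N.
By Newton's third law B feels 73 N forward from A. With B stationary, the floor's static friction on B balances it: f₂ = 73 N (well within μ_s(m_A+m_B)g = 529.8 N).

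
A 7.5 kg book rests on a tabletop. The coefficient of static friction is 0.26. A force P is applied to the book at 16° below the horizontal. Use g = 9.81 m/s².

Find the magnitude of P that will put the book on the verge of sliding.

N = m g + P sin α (the push presses the book into the tabletop).
At impending slip, P cos α = μ_s N = μ_s (m g + P sin α).
Solving: P (cos α − μ_s sin α) = μ_s m g → P = 0.26×73.6/(cos 16° − 0.26 sin 16°) = 19.1/0.8896 = 21.5 N.

P ≈ 21.5 N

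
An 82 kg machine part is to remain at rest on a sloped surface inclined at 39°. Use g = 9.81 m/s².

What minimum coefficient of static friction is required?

μ_s,min ≈ 0.81

At the slip threshold m g sin θ = μ_s m g cos θ, so μ_s,min = tan θ.
μ_s,min = tan 39° = 0.81.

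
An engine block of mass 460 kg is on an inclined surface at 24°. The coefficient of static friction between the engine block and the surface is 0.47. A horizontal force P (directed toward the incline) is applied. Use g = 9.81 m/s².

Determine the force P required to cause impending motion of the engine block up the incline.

P ≈ 5220 N

At impending motion up the slope, friction acts down-slope at its limit: f = μ_s N.
Perpendicular to the incline: N = m g cos θ + P sin θ.
Along the incline: P cos θ = m g sin θ + μ_s N = m g sin θ + μ_s (m g cos θ + P sin θ).
Solving, P (cos θ − μ_s sin θ) = m g (sin θ + μ_s cos θ), so P = 460×9.81×(sin 24° + 0.47 cos 24°)/(cos 24° − 0.47 sin 24°) = 4510×0.8361/0.7224 = 5220 N.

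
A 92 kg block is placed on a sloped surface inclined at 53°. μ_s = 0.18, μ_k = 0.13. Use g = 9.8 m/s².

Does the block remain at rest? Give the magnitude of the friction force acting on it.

f ≈ 70.5 N

N = m g cos θ = 543 N.
Down-slope weight component: m g sin θ = 720 N.
μ_s N = 97.7 N.
720 > 97.7 N, so it slides; kinetic friction f = μ_k N = 0.13×543 = 70.5 N.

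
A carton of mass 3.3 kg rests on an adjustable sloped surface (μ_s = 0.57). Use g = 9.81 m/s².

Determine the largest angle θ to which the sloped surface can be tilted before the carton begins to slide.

At the slip threshold, m g sin θ = μ_s · m g cos θ, so tan θ = μ_s.
θ_max = arctan(0.57) = 29.7°.

θ_max ≈ 29.7°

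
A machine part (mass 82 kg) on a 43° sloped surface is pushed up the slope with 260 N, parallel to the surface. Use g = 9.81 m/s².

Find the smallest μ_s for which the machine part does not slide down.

N = m g cos θ = 588.3 N.
Friction must make up the shortfall along the incline: f = m g sin θ − P = 548.6 − 260 = 288.6 N.
At the threshold f = μ_s N, so μ_s,min = 288.6/588.3 = 0.491.

μ_s,min ≈ 0.491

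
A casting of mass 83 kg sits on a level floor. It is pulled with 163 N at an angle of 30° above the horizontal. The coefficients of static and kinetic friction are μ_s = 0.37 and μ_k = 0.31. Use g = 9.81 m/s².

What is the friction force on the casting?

f ≈ 141 N

N = m g − P sin α = 814.2 − 163×sin 30° = 732.7 N.
Horizontally, friction must balance P cos α = 141.2 N.
The static-friction limit is μ_s N = 271.1 N.
141.2 ≤ 271.1 N → static; friction equals the required 141 N.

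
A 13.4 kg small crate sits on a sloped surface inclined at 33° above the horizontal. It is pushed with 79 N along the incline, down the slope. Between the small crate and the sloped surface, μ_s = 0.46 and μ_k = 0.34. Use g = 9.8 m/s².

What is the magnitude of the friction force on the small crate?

The normal reaction is N = m g cos θ = 110.1 N.
The friction needed for equilibrium is m g sin θ + P = 71.52 + 79 = 150.5 N, measured positive up-slope.
Static friction can supply at most μ_s N = 50.66 N.
|150.5| exceeds 50.66 N, so the small crate slips down-slope; friction is kinetic, f = μ_k N = 0.34×110.1 = 37.4 N.

f ≈ 37.4 N (up the incline)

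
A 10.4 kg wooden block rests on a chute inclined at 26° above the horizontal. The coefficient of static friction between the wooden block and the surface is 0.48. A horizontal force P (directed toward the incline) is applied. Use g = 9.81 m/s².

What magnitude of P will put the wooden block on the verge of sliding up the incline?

P ≈ 129 N

At impending motion up the slope, friction acts down-slope at its limit: f = μ_s N.
Perpendicular to the incline: N = m g cos θ + P sin θ.
Along the incline: P cos θ = m g sin θ + μ_s N = m g sin θ + μ_s (m g cos θ + P sin θ).
Solving, P (cos θ − μ_s sin θ) = m g (sin θ + μ_s cos θ), so P = 10.4×9.81×(sin 26° + 0.48 cos 26°)/(cos 26° − 0.48 sin 26°) = 102×0.8698/0.6884 = 129 N.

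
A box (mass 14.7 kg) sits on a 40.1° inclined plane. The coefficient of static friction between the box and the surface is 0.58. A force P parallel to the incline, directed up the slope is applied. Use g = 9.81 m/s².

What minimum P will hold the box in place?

The box tends to slide down (tan θ > μ_s), so at the point of impending slip friction acts up-slope at its limit: f = μ_s N.
P is parallel to the surface, so N = m g cos θ = 110 N.
Along the incline: P + μ_s N = m g sin θ, so P = 92.9 − 0.58×110 = 28.9 N.

P_min ≈ 28.9 N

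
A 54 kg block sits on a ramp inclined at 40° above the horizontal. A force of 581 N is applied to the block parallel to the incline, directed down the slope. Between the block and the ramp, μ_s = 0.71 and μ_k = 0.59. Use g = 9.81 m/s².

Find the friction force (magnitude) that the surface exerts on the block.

f ≈ 239 N (up the incline)

Perpendicular to the surface, N = m g cos θ = 54·9.81·cos 40° = 405.8 N.
For equilibrium along the incline the friction force must supply f = m g sin θ + P = 340.5 + 581 = 921.5 N (positive meaning up-slope).
Maximum static friction available: μ_s N = 0.71 × 405.8 = 288.1 N.
|921.5| exceeds 288.1 N, so the block slips down-slope; friction is kinetic, f = μ_k N = 0.59×405.8 = 239 N.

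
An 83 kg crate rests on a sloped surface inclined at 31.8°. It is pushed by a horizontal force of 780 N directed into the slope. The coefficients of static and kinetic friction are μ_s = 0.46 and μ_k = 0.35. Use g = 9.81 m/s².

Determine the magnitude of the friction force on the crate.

The horizontal push has a component P sin θ into the surface, so N = m g cos θ + P sin θ = 692 + 411 = 1103 N.
Along the incline, the net driving force (taking up-slope positive) is P cos θ − m g sin θ = 662.9 − 429.1 = 233.9 N, so equilibrium requires friction f = -233.9 N (down-slope).
The limit of static friction is μ_s N = 507.4 N.
Since 233.9 N is within the 507.4 N limit, the crate stays put and friction is exactly 234 N.

f ≈ 234 N (down the incline)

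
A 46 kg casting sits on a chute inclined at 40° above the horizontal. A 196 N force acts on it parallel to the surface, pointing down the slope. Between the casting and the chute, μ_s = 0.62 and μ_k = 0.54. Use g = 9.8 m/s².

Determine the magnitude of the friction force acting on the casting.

f ≈ 186 N (up the incline)

Normal force: N = m g cos θ = 46 × 9.8 × cos 40° = 345.3 N.
Parallel to the incline, ΣF = 0 gives f = m g sin θ + P = 289.8 + 196 = 485.8 N (up-slope positive).
The static-friction ceiling is μ_s N = 0.62 × 345.3 = 214.1 N.
|485.8| exceeds 214.1 N, so the casting slips down-slope; friction is kinetic, f = μ_k N = 0.54×345.3 = 186 N.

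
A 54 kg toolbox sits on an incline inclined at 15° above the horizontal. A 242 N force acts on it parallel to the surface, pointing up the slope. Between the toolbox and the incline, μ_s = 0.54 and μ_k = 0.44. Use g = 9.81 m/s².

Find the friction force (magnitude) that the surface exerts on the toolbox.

The normal reaction is N = m g cos θ = 511.7 N.
The friction needed for equilibrium is m g sin θ − P = 137.1 − 242 = -104.9 N, measured positive up-slope.
Maximum static friction available: μ_s N = 0.54 × 511.7 = 276.3 N.
Since |-104.9| ≤ 276.3 N, the toolbox remains in static equilibrium and friction takes exactly the required value.

f ≈ 105 N (down the incline)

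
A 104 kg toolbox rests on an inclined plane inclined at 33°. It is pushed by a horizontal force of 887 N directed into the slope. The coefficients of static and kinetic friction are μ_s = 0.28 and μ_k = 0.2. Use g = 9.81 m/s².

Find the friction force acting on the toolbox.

The horizontal push has a component P sin θ into the surface, so N = m g cos θ + P sin θ = 855.6 + 483.1 = 1339 N.
Parallel to the incline: P cos θ − m g sin θ = 743.9 − 555.7 = 188.2 N; the friction needed to balance this is 188.2 N acting down the slope.
The limit of static friction is μ_s N = 374.8 N.
Since 188.2 N is within the 374.8 N limit, the toolbox stays put and friction is exactly 188 N.

f ≈ 188 N (down the incline)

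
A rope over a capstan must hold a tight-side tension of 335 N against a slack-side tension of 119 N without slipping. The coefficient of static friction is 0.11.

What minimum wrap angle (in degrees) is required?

T₂/T₁ = e^{μβ} → β = ln(T₂/T₁)/μ.
β = ln(335/119)/0.11 = 1.035/0.11 = 9.409 rad.
In degrees: β = 9.409 × 180/π = 539°.

β_min ≈ 539°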